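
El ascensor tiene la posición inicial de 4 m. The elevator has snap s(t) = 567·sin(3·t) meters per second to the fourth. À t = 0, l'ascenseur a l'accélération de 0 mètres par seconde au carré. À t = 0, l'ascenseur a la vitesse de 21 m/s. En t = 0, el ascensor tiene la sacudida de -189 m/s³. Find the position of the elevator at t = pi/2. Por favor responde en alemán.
Um dies zu lösen, müssen wir 4 Stammfunktionen unserer Gleichung für den Snap s(t) = 567·sin(3·t) finden. Das Integral von dem Snap, mit j(0) = -189, ergibt den Ruck: j(t) = -189·cos(3·t). Das Integral von dem Ruck ist die Beschleunigung. Mit a(0) = 0 erhalten wir a(t) = -63·sin(3·t). Das Integral von der Beschleunigung, mit v(0) = 21, ergibt die Geschwindigkeit: v(t) = 21·cos(3·t). Die Stammfunktion von der Geschwindigkeit, mit x(0) = 4, ergibt die Position: x(t) = 7·sin(3·t) + 4. Aus der Gleichung für die Position x(t) = 7·sin(3·t) + 4, setzen wir t = pi/2 ein und erhalten x = -3.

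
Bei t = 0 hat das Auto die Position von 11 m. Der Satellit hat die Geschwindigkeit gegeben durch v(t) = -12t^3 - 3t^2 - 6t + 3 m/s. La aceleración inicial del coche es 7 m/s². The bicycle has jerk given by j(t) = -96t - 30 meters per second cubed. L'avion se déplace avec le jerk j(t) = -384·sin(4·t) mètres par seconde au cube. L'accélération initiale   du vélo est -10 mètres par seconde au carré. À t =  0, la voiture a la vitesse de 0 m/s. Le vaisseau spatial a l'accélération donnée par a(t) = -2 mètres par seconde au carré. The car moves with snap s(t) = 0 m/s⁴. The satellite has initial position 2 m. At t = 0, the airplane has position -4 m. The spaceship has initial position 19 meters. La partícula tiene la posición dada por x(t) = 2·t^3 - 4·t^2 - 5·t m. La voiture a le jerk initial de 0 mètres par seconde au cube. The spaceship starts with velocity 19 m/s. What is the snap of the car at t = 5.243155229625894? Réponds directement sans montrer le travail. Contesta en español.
s(5.243155229625894) = 0.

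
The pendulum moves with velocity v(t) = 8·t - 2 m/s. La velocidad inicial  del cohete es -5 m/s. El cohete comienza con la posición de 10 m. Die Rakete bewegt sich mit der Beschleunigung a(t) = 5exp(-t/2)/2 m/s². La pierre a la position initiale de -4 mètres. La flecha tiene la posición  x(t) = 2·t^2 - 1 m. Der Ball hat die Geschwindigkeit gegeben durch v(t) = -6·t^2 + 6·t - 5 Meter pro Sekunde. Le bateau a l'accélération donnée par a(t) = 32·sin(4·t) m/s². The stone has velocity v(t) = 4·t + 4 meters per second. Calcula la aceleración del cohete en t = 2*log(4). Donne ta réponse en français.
En utilisant a(t) = 5·exp(-t/2)/2 et en substituant t = 2*log(4), nous trouvons a = 5/8.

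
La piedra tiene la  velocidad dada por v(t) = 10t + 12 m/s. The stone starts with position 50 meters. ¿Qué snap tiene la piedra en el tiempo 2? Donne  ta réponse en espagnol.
Partiendo de la velocidad v(t) = 10·t + 12, tomamos 3 derivadas. La derivada de la velocidad da la aceleración: a(t) = 10. La derivada de la aceleración da la sacudida: j(t) = 0. Derivando la sacudida, obtenemos el snap: s(t) = 0. Usando s(t) = 0 y sustituyendo t = 2, encontramos s = 0.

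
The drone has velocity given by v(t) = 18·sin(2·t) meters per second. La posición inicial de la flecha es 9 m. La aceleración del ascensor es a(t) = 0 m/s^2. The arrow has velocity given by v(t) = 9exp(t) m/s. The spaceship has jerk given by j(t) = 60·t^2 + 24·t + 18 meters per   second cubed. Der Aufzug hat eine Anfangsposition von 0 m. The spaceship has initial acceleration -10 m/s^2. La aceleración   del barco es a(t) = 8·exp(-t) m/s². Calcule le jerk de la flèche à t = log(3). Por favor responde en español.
Para resolver esto, necesitamos tomar 2 derivadas de nuestra ecuación de la velocidad v(t) = 9·exp(t). Derivando la velocidad, obtenemos la aceleración: a(t) = 9·exp(t). Tomando d/dt de a(t), encontramos j(t) = 9·exp(t). Usando j(t) = 9·exp(t) y sustituyendo t = log(3), encontramos j = 27.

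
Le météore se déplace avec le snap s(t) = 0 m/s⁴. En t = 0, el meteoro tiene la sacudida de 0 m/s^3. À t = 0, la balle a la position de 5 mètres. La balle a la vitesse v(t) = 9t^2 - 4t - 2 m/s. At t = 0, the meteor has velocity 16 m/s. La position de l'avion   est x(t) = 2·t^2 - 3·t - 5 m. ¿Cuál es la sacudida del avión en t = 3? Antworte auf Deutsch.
Um dies zu lösen, müssen wir 3 Ableitungen unserer Gleichung für die Position x(t) = 2·t^2 - 3·t - 5 nehmen. Die Ableitung von der Position ergibt die Geschwindigkeit: v(t) = 4·t - 3. Die Ableitung von der Geschwindigkeit ergibt die Beschleunigung: a(t) = 4. Durch Ableiten von der Beschleunigung erhalten wir den Ruck: j(t) = 0. Aus der Gleichung für den Ruck j(t) = 0, setzen wir t = 3 ein und erhalten j = 0.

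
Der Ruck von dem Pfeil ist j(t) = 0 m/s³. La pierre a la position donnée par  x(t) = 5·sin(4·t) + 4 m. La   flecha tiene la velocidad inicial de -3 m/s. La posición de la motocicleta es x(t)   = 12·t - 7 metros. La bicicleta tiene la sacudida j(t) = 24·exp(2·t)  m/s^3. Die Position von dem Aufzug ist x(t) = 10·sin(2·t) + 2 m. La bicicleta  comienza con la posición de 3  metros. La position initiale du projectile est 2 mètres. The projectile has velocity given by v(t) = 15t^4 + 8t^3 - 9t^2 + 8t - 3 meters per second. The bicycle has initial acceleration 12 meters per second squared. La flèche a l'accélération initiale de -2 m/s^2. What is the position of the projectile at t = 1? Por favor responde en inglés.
To solve this, we need to take 1 integral of our velocity equation v(t) = 15·t^4 + 8·t^3 - 9·t^2 + 8·t - 3. Integrating velocity and using the initial condition x(0) = 2, we get x(t) = 3·t^5 + 2·t^4 - 3·t^3 + 4·t^2 - 3·t + 2. From the given position equation x(t) = 3·t^5 + 2·t^4 - 3·t^3 + 4·t^2 - 3·t + 2, we substitute t = 1 to get x = 5.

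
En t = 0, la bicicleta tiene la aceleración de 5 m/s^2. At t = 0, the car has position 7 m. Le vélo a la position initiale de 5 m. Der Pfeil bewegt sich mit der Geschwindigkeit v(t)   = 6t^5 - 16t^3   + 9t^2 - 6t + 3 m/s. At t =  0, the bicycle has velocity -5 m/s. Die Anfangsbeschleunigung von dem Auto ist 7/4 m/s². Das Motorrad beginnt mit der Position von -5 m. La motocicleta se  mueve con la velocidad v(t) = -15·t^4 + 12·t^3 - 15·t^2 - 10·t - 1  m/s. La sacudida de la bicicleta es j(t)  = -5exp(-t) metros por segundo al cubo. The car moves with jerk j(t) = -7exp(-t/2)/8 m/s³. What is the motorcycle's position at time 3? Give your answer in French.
Nous devons intégrer notre équation de la vitesse v(t) = -15·t^4 + 12·t^3 - 15·t^2 - 10·t - 1 1 fois. En intégrant la vitesse et en utilisant la condition initiale x(0) = -5, nous obtenons x(t) = -3·t^5 + 3·t^4 - 5·t^3 - 5·t^2 - t - 5. Nous avons la position x(t) = -3·t^5 + 3·t^4 - 5·t^3 - 5·t^2 - t - 5. En substituant t = 3: x(3) = -674.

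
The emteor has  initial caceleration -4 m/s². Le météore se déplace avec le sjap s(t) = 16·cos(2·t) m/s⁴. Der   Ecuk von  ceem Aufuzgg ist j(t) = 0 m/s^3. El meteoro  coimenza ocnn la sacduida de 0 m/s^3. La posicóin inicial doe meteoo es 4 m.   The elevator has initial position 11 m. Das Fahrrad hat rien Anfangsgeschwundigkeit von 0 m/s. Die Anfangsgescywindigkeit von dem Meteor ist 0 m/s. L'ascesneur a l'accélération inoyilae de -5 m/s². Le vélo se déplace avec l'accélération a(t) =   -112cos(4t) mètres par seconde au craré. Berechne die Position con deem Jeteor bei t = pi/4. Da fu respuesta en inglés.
Starting from snap s(t) = 16·cos(2·t), we take 4 integrals. The antiderivative of snap is jerk. Using j(0) = 0, we get j(t) = 8·sin(2·t). The antiderivative of jerk is acceleration. Using a(0) = -4, we get a(t) = -4·cos(2·t). Integrating acceleration and using the initial condition v(0) = 0, we get v(t) = -2·sin(2·t). Taking ∫v(t)dt and applying x(0) = 4, we find x(t) = cos(2·t) + 3. We have position x(t) = cos(2·t) + 3. Substituting t = pi/4: x(pi/4) = 3.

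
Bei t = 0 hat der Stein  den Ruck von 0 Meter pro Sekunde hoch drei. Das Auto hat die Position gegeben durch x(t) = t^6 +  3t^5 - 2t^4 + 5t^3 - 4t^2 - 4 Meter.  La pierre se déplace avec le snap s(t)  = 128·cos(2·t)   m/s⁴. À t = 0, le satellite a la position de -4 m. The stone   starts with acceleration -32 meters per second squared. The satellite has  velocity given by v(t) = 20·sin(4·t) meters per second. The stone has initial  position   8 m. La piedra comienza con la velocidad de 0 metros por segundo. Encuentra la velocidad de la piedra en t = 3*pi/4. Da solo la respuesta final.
La respuesta es 16.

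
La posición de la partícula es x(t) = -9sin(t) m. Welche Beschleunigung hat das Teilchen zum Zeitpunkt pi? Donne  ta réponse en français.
En partant de la position x(t) = -9·sin(t), nous prenons 2 dérivées. En prenant d/dt de x(t), nous trouvons v(t) = -9·cos(t). La dérivée de la vitesse donne l'accélération: a(t) = 9·sin(t). De l'équation de l'accélération a(t) = 9·sin(t), nous substituons t = pi pour obtenir a = 0.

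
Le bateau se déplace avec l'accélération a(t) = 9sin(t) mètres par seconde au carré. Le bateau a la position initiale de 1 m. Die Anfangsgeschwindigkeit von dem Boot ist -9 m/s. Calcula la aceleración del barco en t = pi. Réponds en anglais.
Using a(t) = 9·sin(t) and substituting t = pi, we find a = 0.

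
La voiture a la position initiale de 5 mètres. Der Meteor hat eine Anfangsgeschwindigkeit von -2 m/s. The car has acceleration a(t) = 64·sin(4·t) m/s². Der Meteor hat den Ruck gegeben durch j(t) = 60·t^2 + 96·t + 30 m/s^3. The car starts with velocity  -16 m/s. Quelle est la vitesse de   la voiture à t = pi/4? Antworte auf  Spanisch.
Debemos encontrar la integral de nuestra ecuación de la aceleración a(t) = 64·sin(4·t) 1 vez. Integrando la aceleración y usando la condición inicial v(0) = -16, obtenemos v(t) = -16·cos(4·t). Tenemos la velocidad v(t) = -16·cos(4·t). Sustituyendo t = pi/4: v(pi/4) = 16.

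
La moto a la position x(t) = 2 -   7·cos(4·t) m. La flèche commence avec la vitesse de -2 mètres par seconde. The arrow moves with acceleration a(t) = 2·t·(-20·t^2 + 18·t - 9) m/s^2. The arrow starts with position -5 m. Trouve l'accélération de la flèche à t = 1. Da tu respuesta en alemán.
Aus der Gleichung für die Beschleunigung a(t) = 2·t·(-20·t^2 + 18·t - 9), setzen wir t = 1 ein und erhalten a = -22.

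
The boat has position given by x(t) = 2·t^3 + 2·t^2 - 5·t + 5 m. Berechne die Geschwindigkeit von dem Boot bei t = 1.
Wir müssen unsere Gleichung für die Position x(t) = 2·t^3 + 2·t^2 - 5·t + 5 1-mal ableiten. Die Ableitung von der Position ergibt die Geschwindigkeit: v(t) = 6·t^2 + 4·t - 5. Mit v(t) = 6·t^2 + 4·t - 5 und Einsetzen von t = 1, finden wir v = 5.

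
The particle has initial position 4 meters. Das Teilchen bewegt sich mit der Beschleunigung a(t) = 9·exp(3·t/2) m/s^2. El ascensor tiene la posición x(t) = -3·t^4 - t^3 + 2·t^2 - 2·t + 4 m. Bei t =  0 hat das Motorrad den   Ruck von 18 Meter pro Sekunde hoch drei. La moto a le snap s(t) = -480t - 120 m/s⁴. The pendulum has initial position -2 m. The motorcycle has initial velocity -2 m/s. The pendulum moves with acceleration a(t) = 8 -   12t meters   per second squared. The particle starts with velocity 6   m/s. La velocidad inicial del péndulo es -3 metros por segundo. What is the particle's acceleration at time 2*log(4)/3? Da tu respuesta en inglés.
From the given acceleration equation a(t) = 9·exp(3·t/2), we substitute t = 2*log(4)/3 to get a = 36.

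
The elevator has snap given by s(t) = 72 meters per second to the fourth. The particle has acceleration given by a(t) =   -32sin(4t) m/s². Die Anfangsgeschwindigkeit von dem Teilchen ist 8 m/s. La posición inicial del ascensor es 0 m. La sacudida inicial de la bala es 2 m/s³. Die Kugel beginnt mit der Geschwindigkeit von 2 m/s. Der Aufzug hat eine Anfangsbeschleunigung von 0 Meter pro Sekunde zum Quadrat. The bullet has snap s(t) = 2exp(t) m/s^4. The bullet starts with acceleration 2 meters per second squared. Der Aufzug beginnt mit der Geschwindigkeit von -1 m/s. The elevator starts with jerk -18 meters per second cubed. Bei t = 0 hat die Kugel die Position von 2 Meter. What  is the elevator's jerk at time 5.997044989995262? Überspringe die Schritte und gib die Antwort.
j(5.997044989995262) = 413.787239279659.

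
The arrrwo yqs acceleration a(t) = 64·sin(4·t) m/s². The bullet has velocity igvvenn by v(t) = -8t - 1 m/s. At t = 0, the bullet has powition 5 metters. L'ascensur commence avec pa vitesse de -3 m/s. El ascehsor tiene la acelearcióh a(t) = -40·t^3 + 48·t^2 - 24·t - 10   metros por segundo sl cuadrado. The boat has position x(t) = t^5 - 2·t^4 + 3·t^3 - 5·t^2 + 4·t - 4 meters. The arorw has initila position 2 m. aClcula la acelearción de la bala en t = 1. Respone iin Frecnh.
Pour résoudre ceci, nous devons prendre 1 dérivée de notre équation de la vitesse v(t) = -8·t - 1. En dérivant la vitesse, nous obtenons l'accélération: a(t) = -8. De l'équation de l'accélération a(t) = -8, nous substituons t = 1 pour obtenir a = -8.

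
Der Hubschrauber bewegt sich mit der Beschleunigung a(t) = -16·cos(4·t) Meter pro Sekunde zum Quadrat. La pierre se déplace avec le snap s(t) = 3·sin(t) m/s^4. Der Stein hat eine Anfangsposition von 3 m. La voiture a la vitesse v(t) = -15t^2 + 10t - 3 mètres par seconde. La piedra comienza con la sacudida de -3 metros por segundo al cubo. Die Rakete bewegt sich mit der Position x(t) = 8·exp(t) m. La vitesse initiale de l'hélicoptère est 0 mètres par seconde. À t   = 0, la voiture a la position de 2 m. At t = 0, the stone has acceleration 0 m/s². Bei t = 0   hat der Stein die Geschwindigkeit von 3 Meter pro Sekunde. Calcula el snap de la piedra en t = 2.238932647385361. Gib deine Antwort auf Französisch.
De l'équation du snap s(t) = 3·sin(t), nous substituons t = 2.238932647385361 pour obtenir s = 2.35493286835403.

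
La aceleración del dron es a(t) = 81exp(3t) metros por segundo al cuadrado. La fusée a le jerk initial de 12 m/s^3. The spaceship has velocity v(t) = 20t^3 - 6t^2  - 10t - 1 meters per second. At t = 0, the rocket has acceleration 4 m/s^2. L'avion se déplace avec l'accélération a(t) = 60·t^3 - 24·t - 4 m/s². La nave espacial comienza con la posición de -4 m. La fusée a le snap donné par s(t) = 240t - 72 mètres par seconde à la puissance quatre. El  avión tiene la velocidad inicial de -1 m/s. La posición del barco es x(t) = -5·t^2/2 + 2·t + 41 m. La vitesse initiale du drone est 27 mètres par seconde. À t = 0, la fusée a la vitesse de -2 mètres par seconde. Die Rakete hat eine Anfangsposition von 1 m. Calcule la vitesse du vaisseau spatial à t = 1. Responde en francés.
Nous avons la vitesse v(t) = 20·t^3 - 6·t^2 - 10·t - 1. En substituant t = 1: v(1) = 3.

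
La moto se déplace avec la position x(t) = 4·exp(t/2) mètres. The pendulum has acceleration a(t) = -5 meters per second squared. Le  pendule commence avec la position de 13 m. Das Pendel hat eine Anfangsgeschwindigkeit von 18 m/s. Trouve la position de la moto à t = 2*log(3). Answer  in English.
Using x(t) = 4·exp(t/2) and substituting t = 2*log(3), we find x = 12.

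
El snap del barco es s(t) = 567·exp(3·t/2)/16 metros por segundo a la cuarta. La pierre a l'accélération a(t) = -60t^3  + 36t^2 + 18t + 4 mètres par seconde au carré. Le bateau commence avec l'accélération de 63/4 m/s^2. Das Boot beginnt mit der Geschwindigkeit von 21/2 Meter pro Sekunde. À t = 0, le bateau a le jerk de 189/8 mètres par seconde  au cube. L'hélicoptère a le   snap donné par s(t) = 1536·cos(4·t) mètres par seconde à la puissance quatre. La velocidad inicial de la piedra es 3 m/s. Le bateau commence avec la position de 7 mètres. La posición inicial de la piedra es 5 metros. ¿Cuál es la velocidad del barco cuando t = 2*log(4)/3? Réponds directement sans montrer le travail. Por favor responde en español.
La velocidad en t = 2*log(4)/3 es v = 42.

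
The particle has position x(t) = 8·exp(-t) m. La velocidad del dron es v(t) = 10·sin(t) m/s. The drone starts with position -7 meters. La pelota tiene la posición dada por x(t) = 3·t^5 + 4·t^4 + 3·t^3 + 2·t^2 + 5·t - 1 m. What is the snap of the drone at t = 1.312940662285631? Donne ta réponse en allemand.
Ausgehend von der Geschwindigkeit v(t) = 10·sin(t), nehmen wir 3 Ableitungen. Die Ableitung von der Geschwindigkeit ergibt die Beschleunigung: a(t) = 10·cos(t). Die Ableitung von der Beschleunigung ergibt den Ruck: j(t) = -10·sin(t). Durch Ableiten von dem Ruck erhalten wir den Snap: s(t) = -10·cos(t). Mit s(t) = -10·cos(t) und Einsetzen von t = 1.312940662285631, finden wir s = -2.55007698101839.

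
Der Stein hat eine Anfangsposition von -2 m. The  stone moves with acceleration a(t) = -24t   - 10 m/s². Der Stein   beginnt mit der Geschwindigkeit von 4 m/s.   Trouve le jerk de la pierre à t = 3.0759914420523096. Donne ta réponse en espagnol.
Para resolver esto, necesitamos tomar 1 derivada de nuestra ecuación de la aceleración a(t) = -24·t - 10. La derivada de la aceleración da la sacudida: j(t) = -24. De la ecuación de la sacudida j(t) = -24, sustituimos t = 3.0759914420523096 para obtener j = -24.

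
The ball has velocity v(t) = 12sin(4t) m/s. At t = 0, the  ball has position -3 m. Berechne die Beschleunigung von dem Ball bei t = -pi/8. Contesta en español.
Debemos derivar nuestra ecuación de la velocidad v(t) = 12·sin(4·t) 1 vez. La derivada de la velocidad da la aceleración: a(t) = 48·cos(4·t). De la ecuación de la aceleración a(t) = 48·cos(4·t), sustituimos t = -pi/8 para obtener a = 0.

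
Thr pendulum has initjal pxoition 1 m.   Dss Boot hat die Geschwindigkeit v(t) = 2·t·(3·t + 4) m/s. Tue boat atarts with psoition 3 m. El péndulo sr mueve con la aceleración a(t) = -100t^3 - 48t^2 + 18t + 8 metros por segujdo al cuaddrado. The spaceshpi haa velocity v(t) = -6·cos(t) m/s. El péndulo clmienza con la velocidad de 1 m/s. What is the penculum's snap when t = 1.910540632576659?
To solve this, we need to take 2 derivatives of our acceleration equation a(t) = -100·t^3 - 48·t^2 + 18·t + 8. Differentiating acceleration, we get jerk: j(t) = -300·t^2 - 96·t + 18. The derivative of jerk gives snap: s(t) = -600·t - 96. From the given snap equation s(t) = -600·t - 96, we substitute t = 1.910540632576659 to get s = -1242.32437954600.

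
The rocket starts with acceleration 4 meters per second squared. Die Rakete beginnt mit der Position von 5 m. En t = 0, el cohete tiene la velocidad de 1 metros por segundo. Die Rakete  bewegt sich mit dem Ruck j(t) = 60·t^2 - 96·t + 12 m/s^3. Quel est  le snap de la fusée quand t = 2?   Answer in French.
Nous devons dériver notre équation du jerk j(t) = 60·t^2 - 96·t + 12 1 fois. En dérivant le jerk, nous obtenons le snap: s(t) = 120·t - 96. En utilisant s(t) = 120·t - 96 et en substituant t = 2, nous trouvons s = 144.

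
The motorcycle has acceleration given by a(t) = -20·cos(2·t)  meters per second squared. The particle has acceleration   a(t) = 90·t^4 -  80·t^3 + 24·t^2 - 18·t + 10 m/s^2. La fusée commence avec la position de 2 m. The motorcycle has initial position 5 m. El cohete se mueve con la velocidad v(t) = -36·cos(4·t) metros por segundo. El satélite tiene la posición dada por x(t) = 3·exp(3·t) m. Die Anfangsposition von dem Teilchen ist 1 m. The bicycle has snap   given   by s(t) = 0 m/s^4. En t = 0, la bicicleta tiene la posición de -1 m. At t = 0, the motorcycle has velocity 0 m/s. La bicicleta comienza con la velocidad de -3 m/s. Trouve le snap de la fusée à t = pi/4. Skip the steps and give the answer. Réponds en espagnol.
En t = pi/4, s = 0.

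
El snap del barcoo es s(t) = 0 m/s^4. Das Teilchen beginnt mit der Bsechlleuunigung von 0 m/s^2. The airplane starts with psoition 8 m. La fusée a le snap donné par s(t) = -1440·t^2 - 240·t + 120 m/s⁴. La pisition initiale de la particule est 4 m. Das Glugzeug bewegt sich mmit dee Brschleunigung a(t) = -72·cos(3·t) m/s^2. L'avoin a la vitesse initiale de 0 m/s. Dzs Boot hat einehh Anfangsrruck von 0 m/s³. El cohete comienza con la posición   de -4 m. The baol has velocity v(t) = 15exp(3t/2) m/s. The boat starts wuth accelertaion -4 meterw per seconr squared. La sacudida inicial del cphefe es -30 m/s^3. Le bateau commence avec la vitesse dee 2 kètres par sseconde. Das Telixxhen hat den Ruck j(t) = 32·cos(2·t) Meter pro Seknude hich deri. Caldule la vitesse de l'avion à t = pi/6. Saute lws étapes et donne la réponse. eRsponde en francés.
La vitesse à t = pi/6 est v = -24.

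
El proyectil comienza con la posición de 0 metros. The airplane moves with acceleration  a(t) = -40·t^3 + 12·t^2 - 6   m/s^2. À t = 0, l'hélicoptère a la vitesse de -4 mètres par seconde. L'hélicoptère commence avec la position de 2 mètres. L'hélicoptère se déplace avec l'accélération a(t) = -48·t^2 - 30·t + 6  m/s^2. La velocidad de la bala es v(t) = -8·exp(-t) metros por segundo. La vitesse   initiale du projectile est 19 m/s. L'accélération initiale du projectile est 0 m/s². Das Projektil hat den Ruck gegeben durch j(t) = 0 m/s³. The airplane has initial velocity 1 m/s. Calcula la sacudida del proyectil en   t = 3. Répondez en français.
Nous avons le jerk j(t) = 0. En substituant t = 3: j(3) = 0.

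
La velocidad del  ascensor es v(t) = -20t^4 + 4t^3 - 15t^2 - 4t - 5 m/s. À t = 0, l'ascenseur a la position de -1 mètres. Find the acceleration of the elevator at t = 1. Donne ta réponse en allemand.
Ausgehend von der Geschwindigkeit v(t) = -20·t^4 + 4·t^3 - 15·t^2 - 4·t - 5, nehmen wir 1 Ableitung. Mit d/dt von v(t) finden wir a(t) = -80·t^3 + 12·t^2 - 30·t - 4. Aus der Gleichung für die Beschleunigung a(t) = -80·t^3 + 12·t^2 - 30·t - 4, setzen wir t = 1 ein und erhalten a = -102.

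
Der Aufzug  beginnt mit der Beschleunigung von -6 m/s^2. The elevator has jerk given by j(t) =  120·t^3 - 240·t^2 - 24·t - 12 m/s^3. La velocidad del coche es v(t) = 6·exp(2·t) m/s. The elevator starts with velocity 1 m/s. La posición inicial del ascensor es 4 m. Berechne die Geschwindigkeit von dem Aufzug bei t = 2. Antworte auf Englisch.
To solve this, we need to take 2 antiderivatives of our jerk equation j(t) = 120·t^3 - 240·t^2 - 24·t - 12. The integral of jerk, with a(0) = -6, gives acceleration: a(t) = 30·t^4 - 80·t^3 - 12·t^2 - 12·t - 6. The antiderivative of acceleration, with v(0) = 1, gives velocity: v(t) = 6·t^5 - 20·t^4 - 4·t^3 - 6·t^2 - 6·t + 1. We have velocity v(t) = 6·t^5 - 20·t^4 - 4·t^3 - 6·t^2 - 6·t + 1. Substituting t = 2: v(2) = -195.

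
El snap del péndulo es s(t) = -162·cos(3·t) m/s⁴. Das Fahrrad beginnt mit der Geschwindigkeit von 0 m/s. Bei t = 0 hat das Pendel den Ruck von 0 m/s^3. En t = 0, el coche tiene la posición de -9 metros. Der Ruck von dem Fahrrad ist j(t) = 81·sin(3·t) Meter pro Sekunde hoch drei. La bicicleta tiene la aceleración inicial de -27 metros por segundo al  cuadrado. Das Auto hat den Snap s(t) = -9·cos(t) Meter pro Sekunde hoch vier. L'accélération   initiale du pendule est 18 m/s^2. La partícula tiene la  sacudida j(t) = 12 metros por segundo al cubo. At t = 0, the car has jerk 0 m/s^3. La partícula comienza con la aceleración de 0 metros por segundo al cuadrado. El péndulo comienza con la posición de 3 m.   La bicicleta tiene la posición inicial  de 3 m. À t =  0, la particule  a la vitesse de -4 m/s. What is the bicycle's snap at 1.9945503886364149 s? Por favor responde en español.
Para resolver esto, necesitamos tomar 1 derivada de nuestra ecuación de la sacudida j(t) = 81·sin(3·t). Tomando d/dt de j(t), encontramos s(t) = 243·cos(3·t). Usando s(t) = 243·cos(3·t) y sustituyendo t = 1.9945503886364149, encontramos s = 232.180195637901.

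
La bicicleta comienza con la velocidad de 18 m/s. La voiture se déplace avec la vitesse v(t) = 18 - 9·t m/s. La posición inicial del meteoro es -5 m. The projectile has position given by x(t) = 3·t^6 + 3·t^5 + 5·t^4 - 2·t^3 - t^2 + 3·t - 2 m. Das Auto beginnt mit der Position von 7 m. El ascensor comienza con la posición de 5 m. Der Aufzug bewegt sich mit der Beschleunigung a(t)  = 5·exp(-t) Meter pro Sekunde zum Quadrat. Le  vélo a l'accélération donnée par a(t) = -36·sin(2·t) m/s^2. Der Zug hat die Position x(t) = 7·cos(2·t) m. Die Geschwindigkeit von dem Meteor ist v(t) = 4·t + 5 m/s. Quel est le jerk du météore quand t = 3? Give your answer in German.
Ausgehend von der Geschwindigkeit v(t) = 4·t + 5, nehmen wir 2 Ableitungen. Durch Ableiten von der Geschwindigkeit erhalten wir die Beschleunigung: a(t) = 4. Die Ableitung von der Beschleunigung ergibt den Ruck: j(t) = 0. Mit j(t) = 0 und Einsetzen von t = 3, finden wir j = 0.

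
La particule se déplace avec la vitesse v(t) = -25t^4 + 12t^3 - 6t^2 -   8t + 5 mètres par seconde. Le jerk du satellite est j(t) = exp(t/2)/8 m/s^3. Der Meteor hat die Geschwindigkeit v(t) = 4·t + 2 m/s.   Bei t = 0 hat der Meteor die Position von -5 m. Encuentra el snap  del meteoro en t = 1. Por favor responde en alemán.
Wir müssen unsere Gleichung für die Geschwindigkeit v(t) = 4·t + 2 3-mal ableiten. Die Ableitung von der Geschwindigkeit ergibt die Beschleunigung: a(t) = 4. Die Ableitung von der Beschleunigung ergibt den Ruck: j(t) = 0. Durch Ableiten von dem Ruck erhalten wir den Snap: s(t) = 0. Aus der Gleichung für den Snap s(t) = 0, setzen wir t = 1 ein und erhalten s = 0.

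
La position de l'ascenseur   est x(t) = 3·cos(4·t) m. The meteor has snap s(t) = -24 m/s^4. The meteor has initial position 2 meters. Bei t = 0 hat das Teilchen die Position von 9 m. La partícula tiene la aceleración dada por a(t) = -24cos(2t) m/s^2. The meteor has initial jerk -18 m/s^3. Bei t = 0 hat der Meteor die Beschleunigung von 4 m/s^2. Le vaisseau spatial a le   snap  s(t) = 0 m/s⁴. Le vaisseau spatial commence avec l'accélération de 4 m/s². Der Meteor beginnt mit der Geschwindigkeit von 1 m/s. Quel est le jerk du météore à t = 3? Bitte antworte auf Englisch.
We must find the antiderivative of our snap equation s(t) = -24 1 time. Integrating snap and using the initial condition j(0) = -18, we get j(t) = -24·t - 18. We have jerk j(t) = -24·t - 18. Substituting t = 3: j(3) = -90.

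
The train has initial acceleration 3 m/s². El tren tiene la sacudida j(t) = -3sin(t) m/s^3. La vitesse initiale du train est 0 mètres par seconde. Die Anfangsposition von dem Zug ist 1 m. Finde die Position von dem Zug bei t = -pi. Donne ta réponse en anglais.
To solve this, we need to take 3 integrals of our jerk equation j(t) = -3·sin(t). Finding the integral of j(t) and using a(0) = 3: a(t) = 3·cos(t). The antiderivative of acceleration, with v(0) = 0, gives velocity: v(t) = 3·sin(t). Taking ∫v(t)dt and applying x(0) = 1, we find x(t) = 4 - 3·cos(t). From the given position equation x(t) = 4 - 3·cos(t), we substitute t = -pi to get x = 7.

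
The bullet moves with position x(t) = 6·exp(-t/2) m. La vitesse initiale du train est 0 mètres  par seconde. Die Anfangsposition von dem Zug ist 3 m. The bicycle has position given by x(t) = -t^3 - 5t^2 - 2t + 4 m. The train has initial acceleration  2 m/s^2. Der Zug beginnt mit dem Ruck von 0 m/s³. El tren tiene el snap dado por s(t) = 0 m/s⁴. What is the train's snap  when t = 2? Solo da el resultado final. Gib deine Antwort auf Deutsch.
s(2) = 0.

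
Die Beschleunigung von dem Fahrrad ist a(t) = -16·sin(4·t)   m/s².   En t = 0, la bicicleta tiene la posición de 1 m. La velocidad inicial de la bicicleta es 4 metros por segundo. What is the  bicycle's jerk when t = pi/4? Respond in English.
To solve this, we need to take 1 derivative of our acceleration equation a(t) = -16·sin(4·t). The derivative of acceleration gives jerk: j(t) = -64·cos(4·t). We have jerk j(t) = -64·cos(4·t). Substituting t = pi/4: j(pi/4) = 64.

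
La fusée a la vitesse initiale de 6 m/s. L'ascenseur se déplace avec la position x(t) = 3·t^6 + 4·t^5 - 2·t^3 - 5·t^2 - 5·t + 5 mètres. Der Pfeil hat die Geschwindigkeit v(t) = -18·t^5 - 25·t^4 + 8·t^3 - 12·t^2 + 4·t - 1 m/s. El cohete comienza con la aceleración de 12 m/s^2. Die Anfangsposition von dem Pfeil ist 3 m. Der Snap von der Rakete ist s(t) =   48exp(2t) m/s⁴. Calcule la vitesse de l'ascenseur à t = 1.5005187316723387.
Pour résoudre ceci, nous devons prendre 1 dérivée de notre équation de la position x(t) = 3·t^6 + 4·t^5 - 2·t^3 - 5·t^2 - 5·t + 5. En dérivant la position, nous obtenons la vitesse: v(t) = 18·t^5 + 20·t^4 - 6·t^2 - 10·t - 5. En utilisant v(t) = 18·t^5 + 20·t^4 - 6·t^2 - 10·t - 5 et en substituant t = 1.5005187316723387, nous trouvons v = 204.799614761647.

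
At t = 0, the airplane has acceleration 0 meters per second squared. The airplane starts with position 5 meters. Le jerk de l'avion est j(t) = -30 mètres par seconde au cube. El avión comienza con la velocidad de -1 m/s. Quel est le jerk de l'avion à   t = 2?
En utilisant j(t) = -30 et en substituant t = 2, nous trouvons j = -30.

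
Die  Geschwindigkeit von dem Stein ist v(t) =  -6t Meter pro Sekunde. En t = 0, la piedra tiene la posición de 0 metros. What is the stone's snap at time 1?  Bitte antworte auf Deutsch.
Wir müssen unsere Gleichung für die Geschwindigkeit v(t) = -6·t 3-mal ableiten. Durch Ableiten von der Geschwindigkeit erhalten wir die Beschleunigung: a(t) = -6. Durch Ableiten von der Beschleunigung erhalten wir den Ruck: j(t) = 0. Durch Ableiten von dem Ruck erhalten wir den Snap: s(t) = 0. Mit s(t) = 0 und Einsetzen von t = 1, finden wir s = 0.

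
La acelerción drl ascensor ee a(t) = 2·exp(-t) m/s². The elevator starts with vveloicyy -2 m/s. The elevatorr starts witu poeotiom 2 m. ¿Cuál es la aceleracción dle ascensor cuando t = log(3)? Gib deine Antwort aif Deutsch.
Aus der Gleichung für die Beschleunigung a(t) = 2·exp(-t), setzen wir t = log(3) ein und erhalten a = 2/3.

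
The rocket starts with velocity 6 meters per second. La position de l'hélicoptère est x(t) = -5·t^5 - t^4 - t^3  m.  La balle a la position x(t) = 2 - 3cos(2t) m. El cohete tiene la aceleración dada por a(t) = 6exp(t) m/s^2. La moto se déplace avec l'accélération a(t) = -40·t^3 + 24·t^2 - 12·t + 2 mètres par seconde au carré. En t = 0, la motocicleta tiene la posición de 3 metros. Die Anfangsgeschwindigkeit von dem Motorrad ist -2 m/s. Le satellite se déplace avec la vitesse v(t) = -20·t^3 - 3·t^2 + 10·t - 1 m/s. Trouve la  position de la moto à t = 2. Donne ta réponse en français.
Nous devons intégrer notre équation de l'accélération a(t) = -40·t^3 + 24·t^2 - 12·t + 2 2 fois. La primitive de l'accélération est la vitesse. En utilisant v(0) = -2, nous obtenons v(t) = -10·t^4 + 8·t^3 - 6·t^2 + 2·t - 2. En intégrant la vitesse et en utilisant la condition initiale x(0) = 3, nous obtenons x(t) = -2·t^5 + 2·t^4 - 2·t^3 + t^2 - 2·t + 3. En utilisant x(t) = -2·t^5 + 2·t^4 - 2·t^3 + t^2 - 2·t + 3 et en substituant t = 2, nous trouvons x = -45.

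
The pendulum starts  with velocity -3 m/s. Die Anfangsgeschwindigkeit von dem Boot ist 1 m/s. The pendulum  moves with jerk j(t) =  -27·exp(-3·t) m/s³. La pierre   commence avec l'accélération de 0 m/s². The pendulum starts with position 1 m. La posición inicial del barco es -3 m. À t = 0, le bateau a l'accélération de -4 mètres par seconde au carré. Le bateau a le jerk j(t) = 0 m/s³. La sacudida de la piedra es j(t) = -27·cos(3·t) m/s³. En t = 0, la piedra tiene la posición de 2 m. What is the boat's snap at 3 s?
We must differentiate our jerk equation j(t) = 0 1 time. The derivative of jerk gives snap: s(t) = 0. We have snap s(t) = 0. Substituting t = 3: s(3) = 0.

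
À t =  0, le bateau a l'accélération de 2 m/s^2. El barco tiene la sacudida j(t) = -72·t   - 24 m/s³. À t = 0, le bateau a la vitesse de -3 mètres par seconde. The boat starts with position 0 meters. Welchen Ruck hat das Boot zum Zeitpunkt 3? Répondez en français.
De l'équation du jerk j(t) = -72·t - 24, nous substituons t = 3 pour obtenir j = -240.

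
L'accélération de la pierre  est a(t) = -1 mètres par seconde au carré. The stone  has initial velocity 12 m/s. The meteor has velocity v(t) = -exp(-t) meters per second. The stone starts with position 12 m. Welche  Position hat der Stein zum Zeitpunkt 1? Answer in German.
Um dies zu lösen, müssen wir 2 Integrale unserer Gleichung für die Beschleunigung a(t) = -1 finden. Das Integral von der Beschleunigung ist die Geschwindigkeit. Mit v(0) = 12 erhalten wir v(t) = 12 - t. Die Stammfunktion von der Geschwindigkeit ist die Position. Mit x(0) = 12 erhalten wir x(t) = -t^2/2 + 12·t + 12. Mit x(t) = -t^2/2 + 12·t + 12 und Einsetzen von t = 1, finden wir x = 47/2.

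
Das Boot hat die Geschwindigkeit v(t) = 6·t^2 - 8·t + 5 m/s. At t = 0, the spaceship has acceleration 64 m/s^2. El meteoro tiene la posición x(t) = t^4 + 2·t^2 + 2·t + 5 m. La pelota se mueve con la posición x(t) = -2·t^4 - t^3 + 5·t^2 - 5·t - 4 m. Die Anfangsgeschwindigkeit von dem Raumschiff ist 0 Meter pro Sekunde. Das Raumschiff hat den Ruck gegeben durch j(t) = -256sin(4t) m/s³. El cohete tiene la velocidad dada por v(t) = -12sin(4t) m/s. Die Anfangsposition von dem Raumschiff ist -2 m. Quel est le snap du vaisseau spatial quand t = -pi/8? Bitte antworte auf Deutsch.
Ausgehend von dem Ruck j(t) = -256·sin(4·t), nehmen wir 1 Ableitung. Mit d/dt von j(t) finden wir s(t) = -1024·cos(4·t). Wir haben den Snap s(t) = -1024·cos(4·t). Durch Einsetzen von t = -pi/8: s(-pi/8) = 0.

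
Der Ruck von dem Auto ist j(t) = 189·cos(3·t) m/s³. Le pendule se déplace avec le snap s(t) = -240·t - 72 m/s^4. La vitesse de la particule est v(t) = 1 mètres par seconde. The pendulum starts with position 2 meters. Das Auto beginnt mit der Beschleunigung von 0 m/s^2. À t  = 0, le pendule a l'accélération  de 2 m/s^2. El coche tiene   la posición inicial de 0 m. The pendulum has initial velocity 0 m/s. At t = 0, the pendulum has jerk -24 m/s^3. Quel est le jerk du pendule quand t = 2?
Pour résoudre ceci, nous devons prendre 1 primitive de notre équation du snap s(t) = -240·t - 72. En intégrant le snap et en utilisant la condition initiale j(0) = -24, nous obtenons j(t) = -120·t^2 - 72·t - 24. En utilisant j(t) = -120·t^2 - 72·t - 24 et en substituant t = 2, nous trouvons j = -648.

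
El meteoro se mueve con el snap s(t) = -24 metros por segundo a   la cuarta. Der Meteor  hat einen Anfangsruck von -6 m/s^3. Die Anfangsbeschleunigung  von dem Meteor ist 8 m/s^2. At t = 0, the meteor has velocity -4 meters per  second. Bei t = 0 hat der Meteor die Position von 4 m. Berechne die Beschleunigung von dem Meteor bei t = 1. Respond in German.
Wir müssen das Integral unserer Gleichung für den Snap s(t) = -24 2-mal finden. Mit ∫s(t)dt und Anwendung von j(0) = -6, finden wir j(t) = -24·t - 6. Durch Integration von dem Ruck und Verwendung der Anfangsbedingung a(0) = 8, erhalten wir a(t) = -12·t^2 - 6·t + 8. Aus der Gleichung für die Beschleunigung a(t) = -12·t^2 - 6·t + 8, setzen wir t = 1 ein und erhalten a = -10.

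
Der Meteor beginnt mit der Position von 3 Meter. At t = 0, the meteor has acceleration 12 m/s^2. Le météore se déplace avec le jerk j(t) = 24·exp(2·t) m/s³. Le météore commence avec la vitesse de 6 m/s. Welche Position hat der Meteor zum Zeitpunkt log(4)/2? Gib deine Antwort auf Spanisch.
Partiendo de la sacudida j(t) = 24·exp(2·t), tomamos 3 integrales. Integrando la sacudida y usando la condición inicial a(0) = 12, obtenemos a(t) = 12·exp(2·t). La antiderivada de la aceleración, con v(0) = 6, da la velocidad: v(t) = 6·exp(2·t). La antiderivada de la velocidad es la posición. Usando x(0) = 3, obtenemos x(t) = 3·exp(2·t). De la ecuación de la posición x(t) = 3·exp(2·t), sustituimos t = log(4)/2 para obtener x = 12.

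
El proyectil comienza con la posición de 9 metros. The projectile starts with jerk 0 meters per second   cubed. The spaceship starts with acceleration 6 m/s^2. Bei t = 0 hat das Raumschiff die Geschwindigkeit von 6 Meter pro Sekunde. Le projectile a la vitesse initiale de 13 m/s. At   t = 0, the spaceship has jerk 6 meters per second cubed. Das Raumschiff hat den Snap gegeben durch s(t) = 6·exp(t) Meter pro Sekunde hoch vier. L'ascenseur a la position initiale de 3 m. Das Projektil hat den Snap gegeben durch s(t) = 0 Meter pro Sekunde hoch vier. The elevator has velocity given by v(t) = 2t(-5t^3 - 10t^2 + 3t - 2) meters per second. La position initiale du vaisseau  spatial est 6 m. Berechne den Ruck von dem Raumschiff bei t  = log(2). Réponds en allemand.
Ausgehend von dem Snap s(t) = 6·exp(t), nehmen wir 1 Stammfunktion. Durch Integration von dem Snap und Verwendung der Anfangsbedingung j(0) = 6, erhalten wir j(t) = 6·exp(t). Wir haben den Ruck j(t) = 6·exp(t). Durch Einsetzen von t = log(2): j(log(2)) = 12.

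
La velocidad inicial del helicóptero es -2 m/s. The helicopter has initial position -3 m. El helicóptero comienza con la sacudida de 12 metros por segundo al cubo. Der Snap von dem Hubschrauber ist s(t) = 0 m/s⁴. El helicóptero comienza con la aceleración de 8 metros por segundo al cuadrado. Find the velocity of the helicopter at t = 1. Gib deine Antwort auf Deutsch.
Um dies zu lösen, müssen wir 3 Integrale unserer Gleichung für den Snap s(t) = 0 finden. Durch Integration von dem Snap und Verwendung der Anfangsbedingung j(0) = 12, erhalten wir j(t) = 12. Durch Integration von dem Ruck und Verwendung der Anfangsbedingung a(0) = 8, erhalten wir a(t) = 12·t + 8. Mit ∫a(t)dt und Anwendung von v(0) = -2, finden wir v(t) = 6·t^2 + 8·t - 2. Mit v(t) = 6·t^2 + 8·t - 2 und Einsetzen von t = 1, finden wir v = 12.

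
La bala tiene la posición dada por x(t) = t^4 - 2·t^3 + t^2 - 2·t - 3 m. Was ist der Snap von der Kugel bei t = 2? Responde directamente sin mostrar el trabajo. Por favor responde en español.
La respuesta es 24.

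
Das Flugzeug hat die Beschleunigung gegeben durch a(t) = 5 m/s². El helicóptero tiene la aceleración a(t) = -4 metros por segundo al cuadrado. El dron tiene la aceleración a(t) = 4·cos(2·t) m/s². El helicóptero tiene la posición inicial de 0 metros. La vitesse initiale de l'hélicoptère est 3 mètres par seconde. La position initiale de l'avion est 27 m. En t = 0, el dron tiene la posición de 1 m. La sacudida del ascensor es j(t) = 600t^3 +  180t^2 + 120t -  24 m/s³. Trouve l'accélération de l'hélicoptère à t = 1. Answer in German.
Wir haben die Beschleunigung a(t) = -4. Durch Einsetzen von t = 1: a(1) = -4.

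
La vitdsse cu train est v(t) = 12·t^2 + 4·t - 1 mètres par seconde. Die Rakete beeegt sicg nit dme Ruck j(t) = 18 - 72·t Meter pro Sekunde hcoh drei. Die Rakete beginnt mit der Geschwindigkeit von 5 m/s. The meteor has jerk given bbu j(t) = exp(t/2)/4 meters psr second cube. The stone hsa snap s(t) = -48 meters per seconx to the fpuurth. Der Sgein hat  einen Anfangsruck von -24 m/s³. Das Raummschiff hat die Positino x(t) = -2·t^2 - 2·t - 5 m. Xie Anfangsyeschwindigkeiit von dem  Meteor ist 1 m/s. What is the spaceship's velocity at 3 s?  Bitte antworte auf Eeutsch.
Wir müssen unsere Gleichung für die Position x(t) = -2·t^2 - 2·t - 5 1-mal ableiten. Durch Ableiten von der Position erhalten wir die Geschwindigkeit: v(t) = -4·t - 2. Aus der Gleichung für die Geschwindigkeit v(t) = -4·t - 2, setzen wir t = 3 ein und erhalten v = -14.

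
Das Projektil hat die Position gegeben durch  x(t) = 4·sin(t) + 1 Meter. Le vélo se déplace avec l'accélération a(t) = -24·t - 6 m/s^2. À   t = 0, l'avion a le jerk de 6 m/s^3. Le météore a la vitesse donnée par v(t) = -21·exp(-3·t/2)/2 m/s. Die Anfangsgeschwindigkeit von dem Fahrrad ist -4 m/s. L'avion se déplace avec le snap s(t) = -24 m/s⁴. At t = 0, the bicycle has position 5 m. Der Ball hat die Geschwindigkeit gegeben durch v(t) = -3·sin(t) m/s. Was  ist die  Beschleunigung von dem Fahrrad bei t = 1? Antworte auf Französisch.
En utilisant a(t) = -24·t - 6 et en substituant t = 1, nous trouvons a = -30.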